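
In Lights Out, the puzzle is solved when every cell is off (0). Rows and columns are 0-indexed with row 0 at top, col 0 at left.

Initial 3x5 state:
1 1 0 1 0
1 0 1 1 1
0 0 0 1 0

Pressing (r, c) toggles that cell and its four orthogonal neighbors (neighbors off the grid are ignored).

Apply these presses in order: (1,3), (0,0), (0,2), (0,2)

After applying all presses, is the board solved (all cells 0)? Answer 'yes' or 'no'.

Answer: yes

Derivation:
After press 1 at (1,3):
1 1 0 0 0
1 0 0 0 0
0 0 0 0 0

After press 2 at (0,0):
0 0 0 0 0
0 0 0 0 0
0 0 0 0 0

After press 3 at (0,2):
0 1 1 1 0
0 0 1 0 0
0 0 0 0 0

After press 4 at (0,2):
0 0 0 0 0
0 0 0 0 0
0 0 0 0 0

Lights still on: 0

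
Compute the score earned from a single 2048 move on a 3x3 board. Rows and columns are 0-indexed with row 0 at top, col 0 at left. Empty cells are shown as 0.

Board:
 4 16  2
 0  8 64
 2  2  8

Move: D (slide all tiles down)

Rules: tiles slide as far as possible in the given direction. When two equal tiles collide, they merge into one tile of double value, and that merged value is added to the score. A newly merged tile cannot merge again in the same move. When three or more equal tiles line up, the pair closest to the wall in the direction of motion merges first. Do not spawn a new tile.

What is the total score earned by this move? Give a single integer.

Slide down:
col 0: [4, 0, 2] -> [0, 4, 2]  score +0 (running 0)
col 1: [16, 8, 2] -> [16, 8, 2]  score +0 (running 0)
col 2: [2, 64, 8] -> [2, 64, 8]  score +0 (running 0)
Board after move:
 0 16  2
 4  8 64
 2  2  8

Answer: 0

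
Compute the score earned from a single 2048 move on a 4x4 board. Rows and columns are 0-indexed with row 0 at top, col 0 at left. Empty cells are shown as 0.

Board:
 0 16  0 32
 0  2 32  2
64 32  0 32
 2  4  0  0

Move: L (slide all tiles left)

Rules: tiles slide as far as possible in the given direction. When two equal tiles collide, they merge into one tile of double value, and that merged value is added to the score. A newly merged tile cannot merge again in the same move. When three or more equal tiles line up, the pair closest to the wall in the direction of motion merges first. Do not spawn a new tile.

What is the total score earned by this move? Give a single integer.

Slide left:
row 0: [0, 16, 0, 32] -> [16, 32, 0, 0]  score +0 (running 0)
row 1: [0, 2, 32, 2] -> [2, 32, 2, 0]  score +0 (running 0)
row 2: [64, 32, 0, 32] -> [64, 64, 0, 0]  score +64 (running 64)
row 3: [2, 4, 0, 0] -> [2, 4, 0, 0]  score +0 (running 64)
Board after move:
16 32  0  0
 2 32  2  0
64 64  0  0
 2  4  0  0

Answer: 64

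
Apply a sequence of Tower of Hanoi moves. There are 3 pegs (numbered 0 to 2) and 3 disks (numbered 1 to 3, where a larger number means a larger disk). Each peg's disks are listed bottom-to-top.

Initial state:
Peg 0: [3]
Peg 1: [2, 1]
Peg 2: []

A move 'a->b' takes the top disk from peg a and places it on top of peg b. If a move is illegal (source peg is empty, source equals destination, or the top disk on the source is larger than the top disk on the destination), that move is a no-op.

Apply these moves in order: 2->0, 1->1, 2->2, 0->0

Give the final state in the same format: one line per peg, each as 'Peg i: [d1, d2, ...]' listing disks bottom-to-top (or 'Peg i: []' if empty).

Answer: Peg 0: [3]
Peg 1: [2, 1]
Peg 2: []

Derivation:
After move 1 (2->0):
Peg 0: [3]
Peg 1: [2, 1]
Peg 2: []

After move 2 (1->1):
Peg 0: [3]
Peg 1: [2, 1]
Peg 2: []

After move 3 (2->2):
Peg 0: [3]
Peg 1: [2, 1]
Peg 2: []

After move 4 (0->0):
Peg 0: [3]
Peg 1: [2, 1]
Peg 2: []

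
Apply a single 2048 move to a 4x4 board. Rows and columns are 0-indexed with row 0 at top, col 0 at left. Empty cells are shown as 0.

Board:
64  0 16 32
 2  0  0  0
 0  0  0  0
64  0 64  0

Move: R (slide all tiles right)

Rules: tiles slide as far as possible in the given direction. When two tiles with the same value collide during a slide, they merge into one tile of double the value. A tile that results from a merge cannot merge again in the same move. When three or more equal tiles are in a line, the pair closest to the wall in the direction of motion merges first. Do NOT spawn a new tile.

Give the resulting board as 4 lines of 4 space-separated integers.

Slide right:
row 0: [64, 0, 16, 32] -> [0, 64, 16, 32]
row 1: [2, 0, 0, 0] -> [0, 0, 0, 2]
row 2: [0, 0, 0, 0] -> [0, 0, 0, 0]
row 3: [64, 0, 64, 0] -> [0, 0, 0, 128]

Answer:   0  64  16  32
  0   0   0   2
  0   0   0   0
  0   0   0 128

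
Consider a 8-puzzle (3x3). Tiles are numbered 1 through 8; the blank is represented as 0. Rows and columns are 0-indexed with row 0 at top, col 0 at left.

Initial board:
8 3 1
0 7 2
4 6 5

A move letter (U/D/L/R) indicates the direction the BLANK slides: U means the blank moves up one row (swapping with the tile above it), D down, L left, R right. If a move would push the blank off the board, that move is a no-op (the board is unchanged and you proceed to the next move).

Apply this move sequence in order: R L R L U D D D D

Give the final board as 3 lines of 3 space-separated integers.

After move 1 (R):
8 3 1
7 0 2
4 6 5

After move 2 (L):
8 3 1
0 7 2
4 6 5

After move 3 (R):
8 3 1
7 0 2
4 6 5

After move 4 (L):
8 3 1
0 7 2
4 6 5

After move 5 (U):
0 3 1
8 7 2
4 6 5

After move 6 (D):
8 3 1
0 7 2
4 6 5

After move 7 (D):
8 3 1
4 7 2
0 6 5

After move 8 (D):
8 3 1
4 7 2
0 6 5

After move 9 (D):
8 3 1
4 7 2
0 6 5

Answer: 8 3 1
4 7 2
0 6 5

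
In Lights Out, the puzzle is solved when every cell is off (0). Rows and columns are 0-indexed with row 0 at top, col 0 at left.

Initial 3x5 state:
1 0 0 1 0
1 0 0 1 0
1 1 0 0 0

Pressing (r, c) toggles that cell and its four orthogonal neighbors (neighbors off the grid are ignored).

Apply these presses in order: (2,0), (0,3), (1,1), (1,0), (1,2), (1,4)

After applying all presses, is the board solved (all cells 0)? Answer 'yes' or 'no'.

Answer: no

Derivation:
After press 1 at (2,0):
1 0 0 1 0
0 0 0 1 0
0 0 0 0 0

After press 2 at (0,3):
1 0 1 0 1
0 0 0 0 0
0 0 0 0 0

After press 3 at (1,1):
1 1 1 0 1
1 1 1 0 0
0 1 0 0 0

After press 4 at (1,0):
0 1 1 0 1
0 0 1 0 0
1 1 0 0 0

After press 5 at (1,2):
0 1 0 0 1
0 1 0 1 0
1 1 1 0 0

After press 6 at (1,4):
0 1 0 0 0
0 1 0 0 1
1 1 1 0 1

Lights still on: 7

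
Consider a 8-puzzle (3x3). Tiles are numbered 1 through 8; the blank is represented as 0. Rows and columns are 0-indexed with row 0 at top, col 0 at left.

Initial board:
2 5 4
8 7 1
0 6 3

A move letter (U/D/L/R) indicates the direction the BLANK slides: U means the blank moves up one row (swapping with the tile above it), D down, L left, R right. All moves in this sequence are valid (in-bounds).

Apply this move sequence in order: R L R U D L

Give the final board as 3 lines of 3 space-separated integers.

Answer: 2 5 4
8 7 1
0 6 3

Derivation:
After move 1 (R):
2 5 4
8 7 1
6 0 3

After move 2 (L):
2 5 4
8 7 1
0 6 3

After move 3 (R):
2 5 4
8 7 1
6 0 3

After move 4 (U):
2 5 4
8 0 1
6 7 3

After move 5 (D):
2 5 4
8 7 1
6 0 3

After move 6 (L):
2 5 4
8 7 1
0 6 3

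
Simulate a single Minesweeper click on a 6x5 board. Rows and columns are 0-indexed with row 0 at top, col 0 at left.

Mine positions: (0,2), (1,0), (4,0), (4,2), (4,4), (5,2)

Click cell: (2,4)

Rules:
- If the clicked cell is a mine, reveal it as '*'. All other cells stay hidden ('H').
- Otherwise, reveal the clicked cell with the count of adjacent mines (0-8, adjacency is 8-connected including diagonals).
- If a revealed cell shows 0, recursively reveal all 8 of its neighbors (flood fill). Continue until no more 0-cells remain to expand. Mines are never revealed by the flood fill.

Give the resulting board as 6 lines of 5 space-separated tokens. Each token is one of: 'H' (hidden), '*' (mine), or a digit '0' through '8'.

H H H 1 0
H 2 1 1 0
H 1 0 0 0
H 2 1 2 1
H H H H H
H H H H H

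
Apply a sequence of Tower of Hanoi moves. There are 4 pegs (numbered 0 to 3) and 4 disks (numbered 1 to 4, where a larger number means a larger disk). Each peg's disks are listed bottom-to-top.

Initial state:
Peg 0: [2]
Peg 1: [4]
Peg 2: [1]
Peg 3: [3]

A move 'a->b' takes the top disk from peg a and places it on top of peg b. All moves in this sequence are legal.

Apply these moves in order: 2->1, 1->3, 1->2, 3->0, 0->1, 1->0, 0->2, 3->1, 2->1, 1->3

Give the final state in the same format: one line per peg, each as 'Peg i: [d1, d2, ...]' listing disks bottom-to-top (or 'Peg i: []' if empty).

Answer: Peg 0: [2]
Peg 1: [3]
Peg 2: [4]
Peg 3: [1]

Derivation:
After move 1 (2->1):
Peg 0: [2]
Peg 1: [4, 1]
Peg 2: []
Peg 3: [3]

After move 2 (1->3):
Peg 0: [2]
Peg 1: [4]
Peg 2: []
Peg 3: [3, 1]

After move 3 (1->2):
Peg 0: [2]
Peg 1: []
Peg 2: [4]
Peg 3: [3, 1]

After move 4 (3->0):
Peg 0: [2, 1]
Peg 1: []
Peg 2: [4]
Peg 3: [3]

After move 5 (0->1):
Peg 0: [2]
Peg 1: [1]
Peg 2: [4]
Peg 3: [3]

After move 6 (1->0):
Peg 0: [2, 1]
Peg 1: []
Peg 2: [4]
Peg 3: [3]

After move 7 (0->2):
Peg 0: [2]
Peg 1: []
Peg 2: [4, 1]
Peg 3: [3]

After move 8 (3->1):
Peg 0: [2]
Peg 1: [3]
Peg 2: [4, 1]
Peg 3: []

After move 9 (2->1):
Peg 0: [2]
Peg 1: [3, 1]
Peg 2: [4]
Peg 3: []

After move 10 (1->3):
Peg 0: [2]
Peg 1: [3]
Peg 2: [4]
Peg 3: [1]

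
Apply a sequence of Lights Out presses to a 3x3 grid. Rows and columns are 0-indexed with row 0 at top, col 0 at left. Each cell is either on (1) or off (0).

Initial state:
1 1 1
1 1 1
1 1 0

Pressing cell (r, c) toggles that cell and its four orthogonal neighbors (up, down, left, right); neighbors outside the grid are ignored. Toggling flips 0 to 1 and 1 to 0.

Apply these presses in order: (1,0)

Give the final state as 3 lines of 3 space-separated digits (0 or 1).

After press 1 at (1,0):
0 1 1
0 0 1
0 1 0

Answer: 0 1 1
0 0 1
0 1 0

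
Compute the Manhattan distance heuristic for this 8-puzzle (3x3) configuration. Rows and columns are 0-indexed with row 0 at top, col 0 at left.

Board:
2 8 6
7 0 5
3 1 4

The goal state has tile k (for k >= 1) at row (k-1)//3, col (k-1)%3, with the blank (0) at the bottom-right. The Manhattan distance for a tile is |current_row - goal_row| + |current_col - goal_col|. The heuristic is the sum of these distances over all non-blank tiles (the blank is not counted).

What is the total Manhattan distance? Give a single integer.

Answer: 16

Derivation:
Tile 2: (0,0)->(0,1) = 1
Tile 8: (0,1)->(2,1) = 2
Tile 6: (0,2)->(1,2) = 1
Tile 7: (1,0)->(2,0) = 1
Tile 5: (1,2)->(1,1) = 1
Tile 3: (2,0)->(0,2) = 4
Tile 1: (2,1)->(0,0) = 3
Tile 4: (2,2)->(1,0) = 3
Sum: 1 + 2 + 1 + 1 + 1 + 4 + 3 + 3 = 16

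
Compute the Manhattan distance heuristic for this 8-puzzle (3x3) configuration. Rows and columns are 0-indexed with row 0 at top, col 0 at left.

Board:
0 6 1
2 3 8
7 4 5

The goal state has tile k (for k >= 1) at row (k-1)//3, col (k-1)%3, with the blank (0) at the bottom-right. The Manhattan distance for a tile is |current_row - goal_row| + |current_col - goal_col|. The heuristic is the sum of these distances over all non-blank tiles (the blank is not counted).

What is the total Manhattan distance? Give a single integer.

Tile 6: at (0,1), goal (1,2), distance |0-1|+|1-2| = 2
Tile 1: at (0,2), goal (0,0), distance |0-0|+|2-0| = 2
Tile 2: at (1,0), goal (0,1), distance |1-0|+|0-1| = 2
Tile 3: at (1,1), goal (0,2), distance |1-0|+|1-2| = 2
Tile 8: at (1,2), goal (2,1), distance |1-2|+|2-1| = 2
Tile 7: at (2,0), goal (2,0), distance |2-2|+|0-0| = 0
Tile 4: at (2,1), goal (1,0), distance |2-1|+|1-0| = 2
Tile 5: at (2,2), goal (1,1), distance |2-1|+|2-1| = 2
Sum: 2 + 2 + 2 + 2 + 2 + 0 + 2 + 2 = 14

Answer: 14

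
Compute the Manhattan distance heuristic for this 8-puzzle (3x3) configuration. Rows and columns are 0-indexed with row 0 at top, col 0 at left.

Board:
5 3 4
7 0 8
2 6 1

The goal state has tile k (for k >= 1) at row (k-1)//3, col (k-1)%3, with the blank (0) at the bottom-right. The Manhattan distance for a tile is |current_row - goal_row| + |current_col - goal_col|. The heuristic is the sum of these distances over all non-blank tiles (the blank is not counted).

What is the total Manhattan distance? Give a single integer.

Tile 5: (0,0)->(1,1) = 2
Tile 3: (0,1)->(0,2) = 1
Tile 4: (0,2)->(1,0) = 3
Tile 7: (1,0)->(2,0) = 1
Tile 8: (1,2)->(2,1) = 2
Tile 2: (2,0)->(0,1) = 3
Tile 6: (2,1)->(1,2) = 2
Tile 1: (2,2)->(0,0) = 4
Sum: 2 + 1 + 3 + 1 + 2 + 3 + 2 + 4 = 18

Answer: 18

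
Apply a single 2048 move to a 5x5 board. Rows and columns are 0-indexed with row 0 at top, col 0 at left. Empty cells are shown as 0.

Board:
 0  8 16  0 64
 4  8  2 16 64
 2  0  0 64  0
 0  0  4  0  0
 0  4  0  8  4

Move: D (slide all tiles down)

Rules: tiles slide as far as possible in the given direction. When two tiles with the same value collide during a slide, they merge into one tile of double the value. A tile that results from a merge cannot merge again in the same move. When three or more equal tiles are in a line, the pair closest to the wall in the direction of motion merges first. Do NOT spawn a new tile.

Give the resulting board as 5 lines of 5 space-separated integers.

Slide down:
col 0: [0, 4, 2, 0, 0] -> [0, 0, 0, 4, 2]
col 1: [8, 8, 0, 0, 4] -> [0, 0, 0, 16, 4]
col 2: [16, 2, 0, 4, 0] -> [0, 0, 16, 2, 4]
col 3: [0, 16, 64, 0, 8] -> [0, 0, 16, 64, 8]
col 4: [64, 64, 0, 0, 4] -> [0, 0, 0, 128, 4]

Answer:   0   0   0   0   0
  0   0   0   0   0
  0   0  16  16   0
  4  16   2  64 128
  2   4   4   8   4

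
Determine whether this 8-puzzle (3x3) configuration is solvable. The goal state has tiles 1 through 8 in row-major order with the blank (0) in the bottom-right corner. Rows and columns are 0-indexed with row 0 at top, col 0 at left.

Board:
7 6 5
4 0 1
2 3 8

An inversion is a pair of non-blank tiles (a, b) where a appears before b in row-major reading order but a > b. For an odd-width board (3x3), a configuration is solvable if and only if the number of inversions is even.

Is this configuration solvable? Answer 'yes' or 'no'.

Inversions (pairs i<j in row-major order where tile[i] > tile[j] > 0): 18
18 is even, so the puzzle is solvable.

Answer: yes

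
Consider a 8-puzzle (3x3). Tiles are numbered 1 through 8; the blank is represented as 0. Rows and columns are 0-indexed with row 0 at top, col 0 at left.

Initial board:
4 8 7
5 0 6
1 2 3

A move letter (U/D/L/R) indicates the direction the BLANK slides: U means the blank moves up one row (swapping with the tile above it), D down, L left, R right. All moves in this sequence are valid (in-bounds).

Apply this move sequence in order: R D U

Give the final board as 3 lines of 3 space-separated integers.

After move 1 (R):
4 8 7
5 6 0
1 2 3

After move 2 (D):
4 8 7
5 6 3
1 2 0

After move 3 (U):
4 8 7
5 6 0
1 2 3

Answer: 4 8 7
5 6 0
1 2 3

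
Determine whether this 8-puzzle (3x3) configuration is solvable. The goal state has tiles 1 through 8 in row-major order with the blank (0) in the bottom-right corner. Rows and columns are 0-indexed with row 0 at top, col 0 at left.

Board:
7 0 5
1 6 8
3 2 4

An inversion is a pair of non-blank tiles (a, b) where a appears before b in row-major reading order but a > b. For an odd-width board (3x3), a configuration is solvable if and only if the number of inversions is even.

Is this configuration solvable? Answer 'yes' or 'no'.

Inversions (pairs i<j in row-major order where tile[i] > tile[j] > 0): 17
17 is odd, so the puzzle is not solvable.

Answer: no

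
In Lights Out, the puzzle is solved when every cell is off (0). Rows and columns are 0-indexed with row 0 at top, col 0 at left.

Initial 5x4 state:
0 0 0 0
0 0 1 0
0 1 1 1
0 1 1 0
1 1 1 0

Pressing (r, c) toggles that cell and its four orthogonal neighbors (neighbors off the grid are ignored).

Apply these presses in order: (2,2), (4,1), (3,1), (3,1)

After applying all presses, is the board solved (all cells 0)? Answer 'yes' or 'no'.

After press 1 at (2,2):
0 0 0 0
0 0 0 0
0 0 0 0
0 1 0 0
1 1 1 0

After press 2 at (4,1):
0 0 0 0
0 0 0 0
0 0 0 0
0 0 0 0
0 0 0 0

After press 3 at (3,1):
0 0 0 0
0 0 0 0
0 1 0 0
1 1 1 0
0 1 0 0

After press 4 at (3,1):
0 0 0 0
0 0 0 0
0 0 0 0
0 0 0 0
0 0 0 0

Lights still on: 0

Answer: yes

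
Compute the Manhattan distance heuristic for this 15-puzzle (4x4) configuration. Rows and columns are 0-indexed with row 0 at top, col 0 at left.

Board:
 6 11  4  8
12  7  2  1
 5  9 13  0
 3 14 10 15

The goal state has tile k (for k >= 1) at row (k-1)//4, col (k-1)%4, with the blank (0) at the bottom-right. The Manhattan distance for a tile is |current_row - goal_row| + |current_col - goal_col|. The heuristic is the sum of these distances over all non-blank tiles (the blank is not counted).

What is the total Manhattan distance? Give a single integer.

Answer: 31

Derivation:
Tile 6: at (0,0), goal (1,1), distance |0-1|+|0-1| = 2
Tile 11: at (0,1), goal (2,2), distance |0-2|+|1-2| = 3
Tile 4: at (0,2), goal (0,3), distance |0-0|+|2-3| = 1
Tile 8: at (0,3), goal (1,3), distance |0-1|+|3-3| = 1
Tile 12: at (1,0), goal (2,3), distance |1-2|+|0-3| = 4
Tile 7: at (1,1), goal (1,2), distance |1-1|+|1-2| = 1
Tile 2: at (1,2), goal (0,1), distance |1-0|+|2-1| = 2
Tile 1: at (1,3), goal (0,0), distance |1-0|+|3-0| = 4
Tile 5: at (2,0), goal (1,0), distance |2-1|+|0-0| = 1
Tile 9: at (2,1), goal (2,0), distance |2-2|+|1-0| = 1
Tile 13: at (2,2), goal (3,0), distance |2-3|+|2-0| = 3
Tile 3: at (3,0), goal (0,2), distance |3-0|+|0-2| = 5
Tile 14: at (3,1), goal (3,1), distance |3-3|+|1-1| = 0
Tile 10: at (3,2), goal (2,1), distance |3-2|+|2-1| = 2
Tile 15: at (3,3), goal (3,2), distance |3-3|+|3-2| = 1
Sum: 2 + 3 + 1 + 1 + 4 + 1 + 2 + 4 + 1 + 1 + 3 + 5 + 0 + 2 + 1 = 31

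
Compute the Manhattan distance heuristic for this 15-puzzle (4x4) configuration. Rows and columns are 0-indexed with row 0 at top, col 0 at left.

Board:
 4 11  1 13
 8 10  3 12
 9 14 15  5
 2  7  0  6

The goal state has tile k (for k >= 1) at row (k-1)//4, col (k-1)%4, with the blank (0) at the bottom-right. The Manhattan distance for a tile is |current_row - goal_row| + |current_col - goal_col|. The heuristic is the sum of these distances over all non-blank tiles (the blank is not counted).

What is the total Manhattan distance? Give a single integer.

Answer: 37

Derivation:
Tile 4: at (0,0), goal (0,3), distance |0-0|+|0-3| = 3
Tile 11: at (0,1), goal (2,2), distance |0-2|+|1-2| = 3
Tile 1: at (0,2), goal (0,0), distance |0-0|+|2-0| = 2
Tile 13: at (0,3), goal (3,0), distance |0-3|+|3-0| = 6
Tile 8: at (1,0), goal (1,3), distance |1-1|+|0-3| = 3
Tile 10: at (1,1), goal (2,1), distance |1-2|+|1-1| = 1
Tile 3: at (1,2), goal (0,2), distance |1-0|+|2-2| = 1
Tile 12: at (1,3), goal (2,3), distance |1-2|+|3-3| = 1
Tile 9: at (2,0), goal (2,0), distance |2-2|+|0-0| = 0
Tile 14: at (2,1), goal (3,1), distance |2-3|+|1-1| = 1
Tile 15: at (2,2), goal (3,2), distance |2-3|+|2-2| = 1
Tile 5: at (2,3), goal (1,0), distance |2-1|+|3-0| = 4
Tile 2: at (3,0), goal (0,1), distance |3-0|+|0-1| = 4
Tile 7: at (3,1), goal (1,2), distance |3-1|+|1-2| = 3
Tile 6: at (3,3), goal (1,1), distance |3-1|+|3-1| = 4
Sum: 3 + 3 + 2 + 6 + 3 + 1 + 1 + 1 + 0 + 1 + 1 + 4 + 4 + 3 + 4 = 37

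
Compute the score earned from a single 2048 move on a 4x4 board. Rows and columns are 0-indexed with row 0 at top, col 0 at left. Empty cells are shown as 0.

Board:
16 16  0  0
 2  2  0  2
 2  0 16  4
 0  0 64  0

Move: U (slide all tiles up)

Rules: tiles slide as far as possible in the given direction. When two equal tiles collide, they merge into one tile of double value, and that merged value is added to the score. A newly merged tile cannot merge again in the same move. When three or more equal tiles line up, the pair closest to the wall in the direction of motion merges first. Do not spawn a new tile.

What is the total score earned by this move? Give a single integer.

Answer: 4

Derivation:
Slide up:
col 0: [16, 2, 2, 0] -> [16, 4, 0, 0]  score +4 (running 4)
col 1: [16, 2, 0, 0] -> [16, 2, 0, 0]  score +0 (running 4)
col 2: [0, 0, 16, 64] -> [16, 64, 0, 0]  score +0 (running 4)
col 3: [0, 2, 4, 0] -> [2, 4, 0, 0]  score +0 (running 4)
Board after move:
16 16 16  2
 4  2 64  4
 0  0  0  0
 0  0  0  0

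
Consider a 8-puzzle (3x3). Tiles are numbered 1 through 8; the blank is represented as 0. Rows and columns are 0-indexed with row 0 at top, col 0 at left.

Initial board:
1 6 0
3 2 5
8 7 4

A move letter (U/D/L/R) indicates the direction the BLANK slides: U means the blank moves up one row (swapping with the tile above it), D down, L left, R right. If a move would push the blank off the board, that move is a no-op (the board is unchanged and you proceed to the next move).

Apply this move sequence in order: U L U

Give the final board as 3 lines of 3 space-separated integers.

Answer: 1 0 6
3 2 5
8 7 4

Derivation:
After move 1 (U):
1 6 0
3 2 5
8 7 4

After move 2 (L):
1 0 6
3 2 5
8 7 4

After move 3 (U):
1 0 6
3 2 5
8 7 4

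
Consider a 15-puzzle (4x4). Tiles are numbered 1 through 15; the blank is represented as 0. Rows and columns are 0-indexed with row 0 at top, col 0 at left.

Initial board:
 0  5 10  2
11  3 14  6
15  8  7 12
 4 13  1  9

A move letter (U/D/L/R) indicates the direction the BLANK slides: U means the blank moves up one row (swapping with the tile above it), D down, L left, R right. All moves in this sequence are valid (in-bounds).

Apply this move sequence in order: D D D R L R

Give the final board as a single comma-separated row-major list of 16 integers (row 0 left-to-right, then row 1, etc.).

After move 1 (D):
11  5 10  2
 0  3 14  6
15  8  7 12
 4 13  1  9

After move 2 (D):
11  5 10  2
15  3 14  6
 0  8  7 12
 4 13  1  9

After move 3 (D):
11  5 10  2
15  3 14  6
 4  8  7 12
 0 13  1  9

After move 4 (R):
11  5 10  2
15  3 14  6
 4  8  7 12
13  0  1  9

After move 5 (L):
11  5 10  2
15  3 14  6
 4  8  7 12
 0 13  1  9

After move 6 (R):
11  5 10  2
15  3 14  6
 4  8  7 12
13  0  1  9

Answer: 11, 5, 10, 2, 15, 3, 14, 6, 4, 8, 7, 12, 13, 0, 1, 9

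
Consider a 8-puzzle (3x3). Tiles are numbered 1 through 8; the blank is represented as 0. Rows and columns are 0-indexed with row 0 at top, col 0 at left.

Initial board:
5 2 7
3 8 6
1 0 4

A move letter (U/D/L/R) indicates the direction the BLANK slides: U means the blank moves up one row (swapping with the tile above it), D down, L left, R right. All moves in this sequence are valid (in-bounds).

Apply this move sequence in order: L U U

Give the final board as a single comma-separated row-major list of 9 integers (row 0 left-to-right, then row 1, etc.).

Answer: 0, 2, 7, 5, 8, 6, 3, 1, 4

Derivation:
After move 1 (L):
5 2 7
3 8 6
0 1 4

After move 2 (U):
5 2 7
0 8 6
3 1 4

After move 3 (U):
0 2 7
5 8 6
3 1 4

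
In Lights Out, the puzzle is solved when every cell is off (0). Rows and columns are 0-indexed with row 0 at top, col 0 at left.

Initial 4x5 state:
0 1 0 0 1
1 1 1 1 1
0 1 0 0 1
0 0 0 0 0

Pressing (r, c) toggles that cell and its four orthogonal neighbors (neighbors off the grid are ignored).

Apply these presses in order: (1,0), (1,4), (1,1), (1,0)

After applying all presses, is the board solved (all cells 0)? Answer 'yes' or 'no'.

Answer: yes

Derivation:
After press 1 at (1,0):
1 1 0 0 1
0 0 1 1 1
1 1 0 0 1
0 0 0 0 0

After press 2 at (1,4):
1 1 0 0 0
0 0 1 0 0
1 1 0 0 0
0 0 0 0 0

After press 3 at (1,1):
1 0 0 0 0
1 1 0 0 0
1 0 0 0 0
0 0 0 0 0

After press 4 at (1,0):
0 0 0 0 0
0 0 0 0 0
0 0 0 0 0
0 0 0 0 0

Lights still on: 0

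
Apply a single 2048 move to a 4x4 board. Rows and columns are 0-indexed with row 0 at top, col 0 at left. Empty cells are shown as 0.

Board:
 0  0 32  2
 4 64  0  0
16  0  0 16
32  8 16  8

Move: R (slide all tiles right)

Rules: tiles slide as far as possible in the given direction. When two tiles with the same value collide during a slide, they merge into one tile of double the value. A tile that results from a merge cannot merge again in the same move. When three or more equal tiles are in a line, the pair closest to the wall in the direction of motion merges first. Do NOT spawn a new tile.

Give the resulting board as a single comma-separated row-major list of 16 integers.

Answer: 0, 0, 32, 2, 0, 0, 4, 64, 0, 0, 0, 32, 32, 8, 16, 8

Derivation:
Slide right:
row 0: [0, 0, 32, 2] -> [0, 0, 32, 2]
row 1: [4, 64, 0, 0] -> [0, 0, 4, 64]
row 2: [16, 0, 0, 16] -> [0, 0, 0, 32]
row 3: [32, 8, 16, 8] -> [32, 8, 16, 8]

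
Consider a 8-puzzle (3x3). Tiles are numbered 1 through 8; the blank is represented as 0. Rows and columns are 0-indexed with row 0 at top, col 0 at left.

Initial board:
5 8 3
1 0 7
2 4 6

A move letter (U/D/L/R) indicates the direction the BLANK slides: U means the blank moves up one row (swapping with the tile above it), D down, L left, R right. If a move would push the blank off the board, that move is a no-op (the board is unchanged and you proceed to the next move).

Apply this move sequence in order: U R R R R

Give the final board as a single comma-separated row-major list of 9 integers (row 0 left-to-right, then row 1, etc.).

After move 1 (U):
5 0 3
1 8 7
2 4 6

After move 2 (R):
5 3 0
1 8 7
2 4 6

After move 3 (R):
5 3 0
1 8 7
2 4 6

After move 4 (R):
5 3 0
1 8 7
2 4 6

After move 5 (R):
5 3 0
1 8 7
2 4 6

Answer: 5, 3, 0, 1, 8, 7, 2, 4, 6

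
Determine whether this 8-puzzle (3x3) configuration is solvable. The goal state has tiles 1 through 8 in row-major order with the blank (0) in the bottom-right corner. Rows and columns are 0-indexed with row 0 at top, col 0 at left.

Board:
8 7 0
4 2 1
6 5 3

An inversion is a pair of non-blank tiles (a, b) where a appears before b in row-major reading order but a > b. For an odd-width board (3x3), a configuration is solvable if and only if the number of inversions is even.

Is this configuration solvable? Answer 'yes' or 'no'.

Answer: yes

Derivation:
Inversions (pairs i<j in row-major order where tile[i] > tile[j] > 0): 20
20 is even, so the puzzle is solvable.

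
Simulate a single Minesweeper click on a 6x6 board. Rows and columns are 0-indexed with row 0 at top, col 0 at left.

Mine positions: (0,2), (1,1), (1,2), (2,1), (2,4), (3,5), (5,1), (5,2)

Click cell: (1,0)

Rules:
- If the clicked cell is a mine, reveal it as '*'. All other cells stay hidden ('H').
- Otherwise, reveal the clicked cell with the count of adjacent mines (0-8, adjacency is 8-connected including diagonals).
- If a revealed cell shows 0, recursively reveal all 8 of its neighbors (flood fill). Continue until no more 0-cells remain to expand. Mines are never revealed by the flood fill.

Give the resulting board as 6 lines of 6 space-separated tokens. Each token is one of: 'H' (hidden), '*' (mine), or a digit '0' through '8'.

H H H H H H
2 H H H H H
H H H H H H
H H H H H H
H H H H H H
H H H H H H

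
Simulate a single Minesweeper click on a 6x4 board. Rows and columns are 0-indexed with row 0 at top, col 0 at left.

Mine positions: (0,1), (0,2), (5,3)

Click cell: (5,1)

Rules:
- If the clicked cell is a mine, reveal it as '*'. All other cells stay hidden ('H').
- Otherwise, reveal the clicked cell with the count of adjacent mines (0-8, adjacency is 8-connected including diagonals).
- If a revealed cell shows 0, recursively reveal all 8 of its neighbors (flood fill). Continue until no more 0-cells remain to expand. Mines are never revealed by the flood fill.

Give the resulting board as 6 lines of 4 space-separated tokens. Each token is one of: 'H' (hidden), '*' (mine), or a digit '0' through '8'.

H H H H
1 2 2 1
0 0 0 0
0 0 0 0
0 0 1 1
0 0 1 H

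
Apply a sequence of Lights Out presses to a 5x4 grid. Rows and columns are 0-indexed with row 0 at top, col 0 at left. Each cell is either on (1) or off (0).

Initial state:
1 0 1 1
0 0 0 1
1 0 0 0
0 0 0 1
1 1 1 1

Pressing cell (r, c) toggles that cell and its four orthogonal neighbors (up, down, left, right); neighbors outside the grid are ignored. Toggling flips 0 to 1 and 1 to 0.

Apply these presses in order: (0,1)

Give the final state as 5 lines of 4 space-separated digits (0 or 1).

After press 1 at (0,1):
0 1 0 1
0 1 0 1
1 0 0 0
0 0 0 1
1 1 1 1

Answer: 0 1 0 1
0 1 0 1
1 0 0 0
0 0 0 1
1 1 1 1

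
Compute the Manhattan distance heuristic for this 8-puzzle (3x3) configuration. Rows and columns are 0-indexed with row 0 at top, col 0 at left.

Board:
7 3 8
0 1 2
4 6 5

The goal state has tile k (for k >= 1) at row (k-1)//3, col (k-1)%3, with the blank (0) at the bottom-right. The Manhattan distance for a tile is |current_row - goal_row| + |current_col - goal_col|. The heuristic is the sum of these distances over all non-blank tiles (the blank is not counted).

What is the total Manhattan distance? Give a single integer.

Answer: 15

Derivation:
Tile 7: at (0,0), goal (2,0), distance |0-2|+|0-0| = 2
Tile 3: at (0,1), goal (0,2), distance |0-0|+|1-2| = 1
Tile 8: at (0,2), goal (2,1), distance |0-2|+|2-1| = 3
Tile 1: at (1,1), goal (0,0), distance |1-0|+|1-0| = 2
Tile 2: at (1,2), goal (0,1), distance |1-0|+|2-1| = 2
Tile 4: at (2,0), goal (1,0), distance |2-1|+|0-0| = 1
Tile 6: at (2,1), goal (1,2), distance |2-1|+|1-2| = 2
Tile 5: at (2,2), goal (1,1), distance |2-1|+|2-1| = 2
Sum: 2 + 1 + 3 + 2 + 2 + 1 + 2 + 2 = 15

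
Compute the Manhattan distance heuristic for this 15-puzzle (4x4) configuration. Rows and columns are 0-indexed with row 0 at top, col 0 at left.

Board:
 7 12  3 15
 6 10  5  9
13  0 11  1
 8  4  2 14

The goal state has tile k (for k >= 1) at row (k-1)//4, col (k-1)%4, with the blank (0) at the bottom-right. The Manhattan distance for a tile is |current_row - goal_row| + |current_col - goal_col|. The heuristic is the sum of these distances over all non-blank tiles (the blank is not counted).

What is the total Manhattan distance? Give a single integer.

Tile 7: at (0,0), goal (1,2), distance |0-1|+|0-2| = 3
Tile 12: at (0,1), goal (2,3), distance |0-2|+|1-3| = 4
Tile 3: at (0,2), goal (0,2), distance |0-0|+|2-2| = 0
Tile 15: at (0,3), goal (3,2), distance |0-3|+|3-2| = 4
Tile 6: at (1,0), goal (1,1), distance |1-1|+|0-1| = 1
Tile 10: at (1,1), goal (2,1), distance |1-2|+|1-1| = 1
Tile 5: at (1,2), goal (1,0), distance |1-1|+|2-0| = 2
Tile 9: at (1,3), goal (2,0), distance |1-2|+|3-0| = 4
Tile 13: at (2,0), goal (3,0), distance |2-3|+|0-0| = 1
Tile 11: at (2,2), goal (2,2), distance |2-2|+|2-2| = 0
Tile 1: at (2,3), goal (0,0), distance |2-0|+|3-0| = 5
Tile 8: at (3,0), goal (1,3), distance |3-1|+|0-3| = 5
Tile 4: at (3,1), goal (0,3), distance |3-0|+|1-3| = 5
Tile 2: at (3,2), goal (0,1), distance |3-0|+|2-1| = 4
Tile 14: at (3,3), goal (3,1), distance |3-3|+|3-1| = 2
Sum: 3 + 4 + 0 + 4 + 1 + 1 + 2 + 4 + 1 + 0 + 5 + 5 + 5 + 4 + 2 = 41

Answer: 41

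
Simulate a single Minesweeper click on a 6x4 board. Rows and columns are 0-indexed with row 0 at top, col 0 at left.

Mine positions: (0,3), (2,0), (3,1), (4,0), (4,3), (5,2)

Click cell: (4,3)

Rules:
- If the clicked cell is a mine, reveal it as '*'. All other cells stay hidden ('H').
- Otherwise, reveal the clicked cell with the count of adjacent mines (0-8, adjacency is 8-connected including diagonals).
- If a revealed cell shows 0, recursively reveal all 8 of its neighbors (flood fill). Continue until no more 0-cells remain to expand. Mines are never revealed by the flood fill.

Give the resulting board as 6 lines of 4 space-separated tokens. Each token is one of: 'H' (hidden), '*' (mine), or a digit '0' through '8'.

H H H H
H H H H
H H H H
H H H H
H H H *
H H H H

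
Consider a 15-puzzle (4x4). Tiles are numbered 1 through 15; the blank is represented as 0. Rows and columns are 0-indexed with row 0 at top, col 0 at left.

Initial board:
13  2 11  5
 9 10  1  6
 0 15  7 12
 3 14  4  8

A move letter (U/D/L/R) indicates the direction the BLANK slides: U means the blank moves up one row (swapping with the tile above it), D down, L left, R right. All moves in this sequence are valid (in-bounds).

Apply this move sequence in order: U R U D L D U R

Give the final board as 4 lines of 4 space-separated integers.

Answer: 13  2 11  5
10  0  1  6
 9 15  7 12
 3 14  4  8

Derivation:
After move 1 (U):
13  2 11  5
 0 10  1  6
 9 15  7 12
 3 14  4  8

After move 2 (R):
13  2 11  5
10  0  1  6
 9 15  7 12
 3 14  4  8

After move 3 (U):
13  0 11  5
10  2  1  6
 9 15  7 12
 3 14  4  8

After move 4 (D):
13  2 11  5
10  0  1  6
 9 15  7 12
 3 14  4  8

After move 5 (L):
13  2 11  5
 0 10  1  6
 9 15  7 12
 3 14  4  8

After move 6 (D):
13  2 11  5
 9 10  1  6
 0 15  7 12
 3 14  4  8

After move 7 (U):
13  2 11  5
 0 10  1  6
 9 15  7 12
 3 14  4  8

After move 8 (R):
13  2 11  5
10  0  1  6
 9 15  7 12
 3 14  4  8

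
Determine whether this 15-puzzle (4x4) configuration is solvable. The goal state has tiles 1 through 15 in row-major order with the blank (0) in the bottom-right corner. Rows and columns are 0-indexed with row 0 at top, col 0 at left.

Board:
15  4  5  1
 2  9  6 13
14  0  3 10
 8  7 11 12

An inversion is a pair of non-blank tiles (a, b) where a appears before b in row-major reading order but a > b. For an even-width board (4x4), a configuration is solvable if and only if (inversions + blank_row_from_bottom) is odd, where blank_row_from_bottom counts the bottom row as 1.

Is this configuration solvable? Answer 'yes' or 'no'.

Inversions: 40
Blank is in row 2 (0-indexed from top), which is row 2 counting from the bottom (bottom = 1).
40 + 2 = 42, which is even, so the puzzle is not solvable.

Answer: no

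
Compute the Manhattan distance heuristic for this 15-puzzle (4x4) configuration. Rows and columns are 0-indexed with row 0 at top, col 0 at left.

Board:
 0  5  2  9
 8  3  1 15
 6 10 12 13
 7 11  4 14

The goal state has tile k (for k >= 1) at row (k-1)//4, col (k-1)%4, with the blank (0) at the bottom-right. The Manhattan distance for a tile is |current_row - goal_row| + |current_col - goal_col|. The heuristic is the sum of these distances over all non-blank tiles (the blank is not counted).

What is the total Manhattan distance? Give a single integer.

Answer: 38

Derivation:
Tile 5: (0,1)->(1,0) = 2
Tile 2: (0,2)->(0,1) = 1
Tile 9: (0,3)->(2,0) = 5
Tile 8: (1,0)->(1,3) = 3
Tile 3: (1,1)->(0,2) = 2
Tile 1: (1,2)->(0,0) = 3
Tile 15: (1,3)->(3,2) = 3
Tile 6: (2,0)->(1,1) = 2
Tile 10: (2,1)->(2,1) = 0
Tile 12: (2,2)->(2,3) = 1
Tile 13: (2,3)->(3,0) = 4
Tile 7: (3,0)->(1,2) = 4
Tile 11: (3,1)->(2,2) = 2
Tile 4: (3,2)->(0,3) = 4
Tile 14: (3,3)->(3,1) = 2
Sum: 2 + 1 + 5 + 3 + 2 + 3 + 3 + 2 + 0 + 1 + 4 + 4 + 2 + 4 + 2 = 38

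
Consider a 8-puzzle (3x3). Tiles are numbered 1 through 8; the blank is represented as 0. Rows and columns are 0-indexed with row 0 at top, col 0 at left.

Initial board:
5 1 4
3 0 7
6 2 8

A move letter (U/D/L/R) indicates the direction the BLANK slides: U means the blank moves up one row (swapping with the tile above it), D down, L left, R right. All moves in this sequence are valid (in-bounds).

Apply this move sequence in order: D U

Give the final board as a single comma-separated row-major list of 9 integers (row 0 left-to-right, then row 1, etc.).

After move 1 (D):
5 1 4
3 2 7
6 0 8

After move 2 (U):
5 1 4
3 0 7
6 2 8

Answer: 5, 1, 4, 3, 0, 7, 6, 2, 8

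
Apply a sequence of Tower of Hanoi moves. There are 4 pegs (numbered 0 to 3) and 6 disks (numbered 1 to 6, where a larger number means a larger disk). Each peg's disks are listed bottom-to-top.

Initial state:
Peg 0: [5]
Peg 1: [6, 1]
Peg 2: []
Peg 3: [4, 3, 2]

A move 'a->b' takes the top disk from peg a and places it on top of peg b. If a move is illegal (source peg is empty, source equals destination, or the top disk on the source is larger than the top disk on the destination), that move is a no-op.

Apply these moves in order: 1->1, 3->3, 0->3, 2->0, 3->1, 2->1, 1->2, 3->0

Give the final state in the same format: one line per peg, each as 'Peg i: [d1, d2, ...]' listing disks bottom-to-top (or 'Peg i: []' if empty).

Answer: Peg 0: [5, 2]
Peg 1: [6]
Peg 2: [1]
Peg 3: [4, 3]

Derivation:
After move 1 (1->1):
Peg 0: [5]
Peg 1: [6, 1]
Peg 2: []
Peg 3: [4, 3, 2]

After move 2 (3->3):
Peg 0: [5]
Peg 1: [6, 1]
Peg 2: []
Peg 3: [4, 3, 2]

After move 3 (0->3):
Peg 0: [5]
Peg 1: [6, 1]
Peg 2: []
Peg 3: [4, 3, 2]

After move 4 (2->0):
Peg 0: [5]
Peg 1: [6, 1]
Peg 2: []
Peg 3: [4, 3, 2]

After move 5 (3->1):
Peg 0: [5]
Peg 1: [6, 1]
Peg 2: []
Peg 3: [4, 3, 2]

After move 6 (2->1):
Peg 0: [5]
Peg 1: [6, 1]
Peg 2: []
Peg 3: [4, 3, 2]

After move 7 (1->2):
Peg 0: [5]
Peg 1: [6]
Peg 2: [1]
Peg 3: [4, 3, 2]

After move 8 (3->0):
Peg 0: [5, 2]
Peg 1: [6]
Peg 2: [1]
Peg 3: [4, 3]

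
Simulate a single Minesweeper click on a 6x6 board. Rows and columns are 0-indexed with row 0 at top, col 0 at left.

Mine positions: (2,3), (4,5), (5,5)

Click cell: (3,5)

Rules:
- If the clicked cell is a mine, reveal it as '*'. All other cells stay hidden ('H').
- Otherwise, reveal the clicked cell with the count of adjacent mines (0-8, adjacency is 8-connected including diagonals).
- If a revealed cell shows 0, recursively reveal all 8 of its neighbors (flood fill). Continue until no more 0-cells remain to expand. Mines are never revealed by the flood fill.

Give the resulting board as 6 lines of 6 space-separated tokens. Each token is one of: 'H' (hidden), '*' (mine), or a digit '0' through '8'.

H H H H H H
H H H H H H
H H H H H H
H H H H H 1
H H H H H H
H H H H H H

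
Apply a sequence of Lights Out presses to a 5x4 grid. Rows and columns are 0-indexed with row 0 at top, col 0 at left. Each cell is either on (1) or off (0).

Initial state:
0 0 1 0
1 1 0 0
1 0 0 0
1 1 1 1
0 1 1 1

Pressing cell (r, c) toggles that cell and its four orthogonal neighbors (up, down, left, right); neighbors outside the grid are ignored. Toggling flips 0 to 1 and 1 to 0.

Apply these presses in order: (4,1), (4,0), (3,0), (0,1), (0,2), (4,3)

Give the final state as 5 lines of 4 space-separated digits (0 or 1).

Answer: 1 0 1 1
1 0 1 0
0 0 0 0
1 1 1 0
1 1 1 0

Derivation:
After press 1 at (4,1):
0 0 1 0
1 1 0 0
1 0 0 0
1 0 1 1
1 0 0 1

After press 2 at (4,0):
0 0 1 0
1 1 0 0
1 0 0 0
0 0 1 1
0 1 0 1

After press 3 at (3,0):
0 0 1 0
1 1 0 0
0 0 0 0
1 1 1 1
1 1 0 1

After press 4 at (0,1):
1 1 0 0
1 0 0 0
0 0 0 0
1 1 1 1
1 1 0 1

After press 5 at (0,2):
1 0 1 1
1 0 1 0
0 0 0 0
1 1 1 1
1 1 0 1

After press 6 at (4,3):
1 0 1 1
1 0 1 0
0 0 0 0
1 1 1 0
1 1 1 0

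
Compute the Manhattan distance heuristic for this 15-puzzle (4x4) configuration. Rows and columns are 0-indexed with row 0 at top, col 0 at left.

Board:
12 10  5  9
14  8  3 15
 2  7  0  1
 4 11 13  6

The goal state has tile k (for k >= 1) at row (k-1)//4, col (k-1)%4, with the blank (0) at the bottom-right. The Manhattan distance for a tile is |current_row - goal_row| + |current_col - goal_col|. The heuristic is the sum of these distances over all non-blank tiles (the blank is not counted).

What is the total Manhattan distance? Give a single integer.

Answer: 48

Derivation:
Tile 12: (0,0)->(2,3) = 5
Tile 10: (0,1)->(2,1) = 2
Tile 5: (0,2)->(1,0) = 3
Tile 9: (0,3)->(2,0) = 5
Tile 14: (1,0)->(3,1) = 3
Tile 8: (1,1)->(1,3) = 2
Tile 3: (1,2)->(0,2) = 1
Tile 15: (1,3)->(3,2) = 3
Tile 2: (2,0)->(0,1) = 3
Tile 7: (2,1)->(1,2) = 2
Tile 1: (2,3)->(0,0) = 5
Tile 4: (3,0)->(0,3) = 6
Tile 11: (3,1)->(2,2) = 2
Tile 13: (3,2)->(3,0) = 2
Tile 6: (3,3)->(1,1) = 4
Sum: 5 + 2 + 3 + 5 + 3 + 2 + 1 + 3 + 3 + 2 + 5 + 6 + 2 + 2 + 4 = 48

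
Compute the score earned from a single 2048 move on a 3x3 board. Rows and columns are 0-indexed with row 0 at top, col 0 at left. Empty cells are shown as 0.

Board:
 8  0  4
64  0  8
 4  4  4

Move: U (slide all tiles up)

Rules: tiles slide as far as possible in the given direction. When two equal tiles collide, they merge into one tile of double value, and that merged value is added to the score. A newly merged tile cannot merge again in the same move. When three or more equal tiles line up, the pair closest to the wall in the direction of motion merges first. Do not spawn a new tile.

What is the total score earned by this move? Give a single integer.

Answer: 0

Derivation:
Slide up:
col 0: [8, 64, 4] -> [8, 64, 4]  score +0 (running 0)
col 1: [0, 0, 4] -> [4, 0, 0]  score +0 (running 0)
col 2: [4, 8, 4] -> [4, 8, 4]  score +0 (running 0)
Board after move:
 8  4  4
64  0  8
 4  0  4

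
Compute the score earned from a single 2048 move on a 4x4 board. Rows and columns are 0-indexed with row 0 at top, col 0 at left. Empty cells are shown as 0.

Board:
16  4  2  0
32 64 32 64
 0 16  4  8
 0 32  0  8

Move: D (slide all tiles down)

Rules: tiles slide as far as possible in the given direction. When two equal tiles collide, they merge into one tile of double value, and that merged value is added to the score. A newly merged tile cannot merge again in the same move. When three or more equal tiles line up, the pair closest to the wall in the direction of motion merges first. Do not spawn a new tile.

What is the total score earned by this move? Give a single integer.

Answer: 16

Derivation:
Slide down:
col 0: [16, 32, 0, 0] -> [0, 0, 16, 32]  score +0 (running 0)
col 1: [4, 64, 16, 32] -> [4, 64, 16, 32]  score +0 (running 0)
col 2: [2, 32, 4, 0] -> [0, 2, 32, 4]  score +0 (running 0)
col 3: [0, 64, 8, 8] -> [0, 0, 64, 16]  score +16 (running 16)
Board after move:
 0  4  0  0
 0 64  2  0
16 16 32 64
32 32  4 16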